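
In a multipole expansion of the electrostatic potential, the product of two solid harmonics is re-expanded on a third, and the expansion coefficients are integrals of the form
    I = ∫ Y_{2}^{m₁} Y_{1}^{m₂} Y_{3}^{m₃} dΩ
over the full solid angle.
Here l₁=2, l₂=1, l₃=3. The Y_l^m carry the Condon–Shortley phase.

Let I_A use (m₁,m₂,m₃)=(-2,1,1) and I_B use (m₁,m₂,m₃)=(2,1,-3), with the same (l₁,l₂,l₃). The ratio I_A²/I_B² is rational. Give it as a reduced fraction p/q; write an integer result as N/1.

1/15

Shared (l₁,l₂,l₃)=(2,1,3): N and (l;000)² cancel in I_A²/I_B².
A: Δ = 0!·4!·2!/7! = 1/105; Racah Σ t=0..0: t=0:+1/48 = 1/48; ⇒ 3j(2 1 3; -2 1 1)² = 1/105, sgn +1
B: Δ = 0!·4!·2!/7! = 1/105; Racah Σ t=0..0: t=0:+1/48 = 1/48; ⇒ 3j(2 1 3; 2 1 -3)² = 1/7, sgn +1
I_A²/I_B² = (1/105)/(1/7) = 1/15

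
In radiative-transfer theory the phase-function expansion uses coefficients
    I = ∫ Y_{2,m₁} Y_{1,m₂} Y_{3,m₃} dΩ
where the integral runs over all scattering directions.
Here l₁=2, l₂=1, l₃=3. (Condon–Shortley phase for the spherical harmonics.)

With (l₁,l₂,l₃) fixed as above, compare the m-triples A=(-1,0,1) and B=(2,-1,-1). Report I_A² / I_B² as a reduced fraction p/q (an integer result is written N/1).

Shared (l₁,l₂,l₃)=(2,1,3): N and (l;000)² cancel in I_A²/I_B².
A: Δ = 0!·4!·2!/7! = 1/105; Racah Σ t=0..0: t=0:+1/6 = 1/6; ⇒ 3j(2 1 3; -1 0 1)² = 8/105, sgn +1
B: Δ = 0!·4!·2!/7! = 1/105; Racah Σ t=0..0: t=0:+1/48 = 1/48; ⇒ 3j(2 1 3; 2 -1 -1)² = 1/105, sgn +1
I_A²/I_B² = (8/105)/(1/105) = 8/1

8/1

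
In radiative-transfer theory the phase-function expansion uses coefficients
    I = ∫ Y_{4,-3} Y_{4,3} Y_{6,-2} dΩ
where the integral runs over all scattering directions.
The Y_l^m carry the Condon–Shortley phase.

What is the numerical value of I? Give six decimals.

0.000000

m-sum = -3 + 3 − 2 = -2 ≠ 0 ⇒ I = 0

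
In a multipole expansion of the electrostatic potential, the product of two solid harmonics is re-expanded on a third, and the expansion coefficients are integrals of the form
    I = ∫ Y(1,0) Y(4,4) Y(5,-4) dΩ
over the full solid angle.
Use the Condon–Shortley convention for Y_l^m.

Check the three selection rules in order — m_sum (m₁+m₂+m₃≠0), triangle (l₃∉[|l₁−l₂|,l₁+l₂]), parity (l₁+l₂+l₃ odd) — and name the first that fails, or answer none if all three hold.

m₁+m₂+m₃ = 0 + 4 − 4 = 0  ✓
triangle: |1−4|=3 ≤ l₃=5 ≤ 1+4=5  ✓
parity: l₁+l₂+l₃ = 10 is even  ✓

none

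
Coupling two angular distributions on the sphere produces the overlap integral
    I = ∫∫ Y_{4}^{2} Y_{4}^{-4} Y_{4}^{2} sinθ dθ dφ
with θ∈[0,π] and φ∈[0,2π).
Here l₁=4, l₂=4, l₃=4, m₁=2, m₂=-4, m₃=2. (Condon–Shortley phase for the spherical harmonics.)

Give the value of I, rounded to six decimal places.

0.190983

Rules hold: Σm=0, L=12 even, 0≤4≤8.
N = 9·9·9 = 729
Δ = 4!·4!·4!/13! = 1/450450
Racah Σ t=0..4: t=0:+1/13824 t=1:−1/216 t=2:+1/64 t=3:−1/216 t=4:+1/13824 = 5/768
⇒ 3j(4 4 4; 0 0 0)² = 18/1001, sgn +1
Racah Σ t=0..0: t=0:+1/2304 = 1/2304
⇒ 3j(4 4 4; 2 -4 2)² = 5/143, sgn +1
4πI² = N·(3j₀)²·(3jₘ)² = 65610/143143
I = +1·√(0.458353/4π) = 0.19098314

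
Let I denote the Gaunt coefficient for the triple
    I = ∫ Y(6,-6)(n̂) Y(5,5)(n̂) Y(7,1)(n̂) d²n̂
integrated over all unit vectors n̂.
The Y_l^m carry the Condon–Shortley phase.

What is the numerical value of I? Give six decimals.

m-sum 0 ✓  L=18 even ✓  1≤7≤11 ✓
Π(2lᵢ+1) = 13×11×15 = 2145
triangle coeff Δ(6,5,7) = 1/174594420
Σ_t [0,4]: t=0:+1/4147200 t=1:−1/207360 t=2:+1/82944 t=3:−1/207360 t=4:+1/4147200 = 1/345600
(3j)²=420/46189 [(6 5 7; 0 0 0)], sign=-1
Σ_t [4,4]: t=4:+1/696729600 = 1/696729600
(3j)²=5/8398 [(6 5 7; -6 5 1)], sign=+1
⇒ 4πI² = 15750/1356277
I = (-1)√(15750/1356277/(4π)) = -0.03039913

-0.030399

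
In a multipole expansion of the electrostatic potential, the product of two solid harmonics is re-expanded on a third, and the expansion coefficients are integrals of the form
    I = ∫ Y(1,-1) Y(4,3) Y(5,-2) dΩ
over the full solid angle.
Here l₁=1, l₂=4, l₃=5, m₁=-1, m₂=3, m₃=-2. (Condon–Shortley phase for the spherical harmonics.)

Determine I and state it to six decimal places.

m-sum 0 ✓  L=10 even ✓  3≤5≤5 ✓
Π(2lᵢ+1) = 3×9×11 = 297
triangle coeff Δ(1,4,5) = 1/495
Σ_t [0,0]: t=0:+1/576 = 1/576
(3j)²=5/99 [(1 4 5; 0 0 0)], sign=-1
Σ_t [0,0]: t=0:+1/10080 = 1/10080
(3j)²=1/165 [(1 4 5; -1 3 -2)], sign=-1
⇒ 4πI² = 1/11
I = (+1)√(1/11/(4π)) = 0.08505478

0.085055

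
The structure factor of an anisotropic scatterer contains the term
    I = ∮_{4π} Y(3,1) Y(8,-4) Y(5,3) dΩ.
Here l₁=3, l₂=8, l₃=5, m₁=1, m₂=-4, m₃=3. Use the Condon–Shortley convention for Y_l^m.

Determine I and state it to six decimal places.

0.228801

Rules hold: Σm=0, L=16 even, 5≤5≤11.
N = 7·17·11 = 1309
Δ = 6!·0!·10!/17! = 1/136136
Racah Σ t=3..3: t=3:−1/518400 = -1/518400
⇒ 3j(3 8 5; 0 0 0)² = 56/2431, sgn +1
Racah Σ t=2..2: t=2:+1/3870720 = 1/3870720
⇒ 3j(3 8 5; 1 -4 3)² = 135/6188, sgn +1
4πI² = N·(3j₀)²·(3jₘ)² = 1890/2873
I = +1·√(0.657849/4π) = 0.22880113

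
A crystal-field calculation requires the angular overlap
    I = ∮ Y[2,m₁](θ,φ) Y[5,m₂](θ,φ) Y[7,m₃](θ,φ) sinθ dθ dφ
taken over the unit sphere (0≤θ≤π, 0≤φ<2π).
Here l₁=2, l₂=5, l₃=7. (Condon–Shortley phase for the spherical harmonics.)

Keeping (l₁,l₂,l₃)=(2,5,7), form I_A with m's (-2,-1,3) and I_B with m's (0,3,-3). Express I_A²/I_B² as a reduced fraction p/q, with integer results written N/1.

7/9

l's match ⇒ only the (l;m) 3-j factors differ between A and B.
A: triangle coeff Δ(2,5,7) = 1/15015; Σ_t [0,0]: t=0:+1/414720 = 1/414720; (3j)²=2/143 [(2 5 7; -2 -1 3)], sign=+1
B: triangle coeff Δ(2,5,7) = 1/15015; Σ_t [0,0]: t=0:+1/322560 = 1/322560; (3j)²=18/1001 [(2 5 7; 0 3 -3)], sign=+1
I_A²/I_B² = (2/143)/(18/1001) = 7/9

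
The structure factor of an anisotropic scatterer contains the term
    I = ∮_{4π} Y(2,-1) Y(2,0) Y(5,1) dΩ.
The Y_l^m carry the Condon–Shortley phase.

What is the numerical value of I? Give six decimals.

0.000000

triangle: need 0≤l₃≤4, have 5; I=0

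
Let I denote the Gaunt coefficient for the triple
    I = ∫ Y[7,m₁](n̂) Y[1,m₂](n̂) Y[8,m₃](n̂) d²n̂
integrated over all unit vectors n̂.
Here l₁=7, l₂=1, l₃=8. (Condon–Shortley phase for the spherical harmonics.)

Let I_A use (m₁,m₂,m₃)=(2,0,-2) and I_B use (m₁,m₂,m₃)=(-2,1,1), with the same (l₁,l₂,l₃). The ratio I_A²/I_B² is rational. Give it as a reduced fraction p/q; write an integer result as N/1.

Same 7,1,8: normalisation and zero-m 3j drop out of the ratio.
A: Δ: 0! 14! 2! / 17! → 1/2040; sum: t=0:+1/43545600 = 1/43545600; 3j²(7 1 8; 2 0 -2) = Δ·Π!·Σ² = 1/34  (sign +1)
B: Δ: 0! 14! 2! / 17! → 1/2040; sum: t=0:+1/87091200 = 1/87091200; 3j²(7 1 8; -2 1 1) = Δ·Π!·Σ² = 7/680  (sign -1)
I_A²/I_B² = (1/34)/(7/680) = 20/7

20/7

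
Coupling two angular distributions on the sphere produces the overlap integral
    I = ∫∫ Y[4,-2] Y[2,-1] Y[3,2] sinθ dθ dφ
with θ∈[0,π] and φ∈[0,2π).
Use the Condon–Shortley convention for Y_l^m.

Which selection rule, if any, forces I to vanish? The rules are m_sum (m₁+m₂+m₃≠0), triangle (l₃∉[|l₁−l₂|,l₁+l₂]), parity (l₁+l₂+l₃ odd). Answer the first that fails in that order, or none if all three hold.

m_sum

azimuthal sum: -2 − 1 + 2 = -1  ✗
2 ≤ 3 ≤ 6 (triangle on l)
L = 4 + 2 + 3 = 9 (odd)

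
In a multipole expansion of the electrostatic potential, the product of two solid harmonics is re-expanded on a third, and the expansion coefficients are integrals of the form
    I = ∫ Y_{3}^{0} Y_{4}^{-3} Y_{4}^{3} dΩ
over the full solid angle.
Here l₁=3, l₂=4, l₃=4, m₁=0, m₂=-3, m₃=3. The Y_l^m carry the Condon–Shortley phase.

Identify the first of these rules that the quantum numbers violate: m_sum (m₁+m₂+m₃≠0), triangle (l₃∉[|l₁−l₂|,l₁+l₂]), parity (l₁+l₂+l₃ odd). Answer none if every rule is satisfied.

parity

m₁+m₂+m₃ = 0 − 3 + 3 = 0  ✓
triangle: |3−4|=1 ≤ l₃=4 ≤ 3+4=7  ✓
parity: l₁+l₂+l₃ = 11 is odd  ✗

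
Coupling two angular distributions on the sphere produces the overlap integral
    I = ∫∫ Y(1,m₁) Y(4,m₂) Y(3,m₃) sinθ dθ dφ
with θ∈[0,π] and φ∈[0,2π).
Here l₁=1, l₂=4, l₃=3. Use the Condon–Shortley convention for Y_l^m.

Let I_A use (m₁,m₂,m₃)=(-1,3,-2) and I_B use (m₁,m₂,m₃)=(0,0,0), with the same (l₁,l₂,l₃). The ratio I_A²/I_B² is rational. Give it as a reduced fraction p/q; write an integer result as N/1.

21/16

Shared (l₁,l₂,l₃)=(1,4,3): N and (l;000)² cancel in I_A²/I_B².
A: Δ = 2!·0!·6!/9! = 1/252; Racah Σ t=2..2: t=2:+1/240 = 1/240; ⇒ 3j(1 4 3; -1 3 -2)² = 1/12, sgn -1
B: Δ = 2!·0!·6!/9! = 1/252; Racah Σ t=1..1: t=1:−1/36 = -1/36; ⇒ 3j(1 4 3; 0 0 0)² = 4/63, sgn +1
I_A²/I_B² = (1/12)/(4/63) = 21/16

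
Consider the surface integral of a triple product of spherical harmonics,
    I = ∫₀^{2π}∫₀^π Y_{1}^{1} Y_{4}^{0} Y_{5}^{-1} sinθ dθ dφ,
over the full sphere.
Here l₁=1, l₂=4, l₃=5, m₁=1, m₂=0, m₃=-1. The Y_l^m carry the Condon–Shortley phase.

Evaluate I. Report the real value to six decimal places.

m-sum 0 ✓  L=10 even ✓  3≤5≤5 ✓
Π(2lᵢ+1) = 3×9×11 = 297
triangle coeff Δ(1,4,5) = 1/495
Σ_t [0,0]: t=0:+1/576 = 1/576
(3j)²=5/99 [(1 4 5; 0 0 0)], sign=-1
Σ_t [0,0]: t=0:+1/1152 = 1/1152
(3j)²=1/33 [(1 4 5; 1 0 -1)], sign=+1
⇒ 4πI² = 5/11
I = (-1)√(5/11/(4π)) = -0.19018827

-0.190188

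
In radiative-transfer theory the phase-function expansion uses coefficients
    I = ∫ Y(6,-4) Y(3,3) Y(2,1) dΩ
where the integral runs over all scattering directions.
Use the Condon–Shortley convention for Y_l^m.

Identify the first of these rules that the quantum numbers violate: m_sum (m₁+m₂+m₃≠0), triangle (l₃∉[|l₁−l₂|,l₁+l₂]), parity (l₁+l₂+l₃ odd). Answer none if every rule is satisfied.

triangle

m₁+m₂+m₃ = -4 + 3 + 1 = 0  ✓
triangle: |6−3|=3 ≤ l₃=2 ≤ 6+3=9  ✗
parity: l₁+l₂+l₃ = 11 is odd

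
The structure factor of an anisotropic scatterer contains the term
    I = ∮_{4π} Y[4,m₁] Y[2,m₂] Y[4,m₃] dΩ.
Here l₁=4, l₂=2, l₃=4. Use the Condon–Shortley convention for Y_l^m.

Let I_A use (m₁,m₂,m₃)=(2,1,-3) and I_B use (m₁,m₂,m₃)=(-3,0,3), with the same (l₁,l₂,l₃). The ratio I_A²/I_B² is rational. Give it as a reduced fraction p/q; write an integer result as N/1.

75/7

Shared (l₁,l₂,l₃)=(4,2,4): N and (l;000)² cancel in I_A²/I_B².
A: Δ = 2!·6!·2!/11! = 1/13860; Racah Σ t=1..2: t=1:−1/240 t=2:+1/1440 = -1/288; ⇒ 3j(4 2 4; 2 1 -3)² = 5/132, sgn +1
B: Δ = 2!·6!·2!/11! = 1/13860; Racah Σ t=1..2: t=1:−1/720 t=2:+1/480 = 1/1440; ⇒ 3j(4 2 4; -3 0 3)² = 7/1980, sgn -1
I_A²/I_B² = (5/132)/(7/1980) = 75/7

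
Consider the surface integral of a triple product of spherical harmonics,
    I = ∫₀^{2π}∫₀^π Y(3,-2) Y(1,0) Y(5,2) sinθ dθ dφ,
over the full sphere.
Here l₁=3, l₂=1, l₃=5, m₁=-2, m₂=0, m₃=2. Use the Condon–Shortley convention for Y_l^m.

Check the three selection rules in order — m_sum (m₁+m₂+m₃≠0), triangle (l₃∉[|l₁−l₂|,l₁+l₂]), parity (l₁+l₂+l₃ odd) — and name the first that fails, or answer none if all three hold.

Σmᵢ = 0  ✓
l₃∈[|l₁−l₂|,l₁+l₂]=[2,4], have l₃=5  ✗
Σlᵢ = 9 ⇒ odd

triangle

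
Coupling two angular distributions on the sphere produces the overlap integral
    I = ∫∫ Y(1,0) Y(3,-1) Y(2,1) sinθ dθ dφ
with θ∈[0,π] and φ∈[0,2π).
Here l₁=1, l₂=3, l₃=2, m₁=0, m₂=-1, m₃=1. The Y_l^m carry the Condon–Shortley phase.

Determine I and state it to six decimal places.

-0.233597

m-sum 0 ✓  L=6 even ✓  2≤2≤4 ✓
Π(2lᵢ+1) = 3×7×5 = 105
triangle coeff Δ(1,3,2) = 1/105
Σ_t [1,1]: t=1:−1/4 = -1/4
(3j)²=3/35 [(1 3 2; 0 0 0)], sign=-1
Σ_t [1,1]: t=1:−1/6 = -1/6
(3j)²=8/105 [(1 3 2; 0 -1 1)], sign=+1
⇒ 4πI² = 24/35
I = (-1)√(24/35/(4π)) = -0.23359668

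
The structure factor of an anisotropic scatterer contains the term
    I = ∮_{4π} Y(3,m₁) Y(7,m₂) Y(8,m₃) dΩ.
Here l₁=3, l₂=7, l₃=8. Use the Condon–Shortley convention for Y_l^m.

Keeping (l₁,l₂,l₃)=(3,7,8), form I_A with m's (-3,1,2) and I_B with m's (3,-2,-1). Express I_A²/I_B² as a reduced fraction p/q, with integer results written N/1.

35/27

Shared (l₁,l₂,l₃)=(3,7,8): N and (l;000)² cancel in I_A²/I_B².
A: Δ = 2!·4!·12!/19! = 1/5290740; Racah Σ t=2..2: t=2:+1/24883200 = 1/24883200; ⇒ 3j(3 7 8; -3 1 2)² = 70/4199, sgn +1
B: Δ = 2!·4!·12!/19! = 1/5290740; Racah Σ t=0..0: t=0:+1/29030400 = 1/29030400; ⇒ 3j(3 7 8; 3 -2 -1)² = 54/4199, sgn -1
I_A²/I_B² = (70/4199)/(54/4199) = 35/27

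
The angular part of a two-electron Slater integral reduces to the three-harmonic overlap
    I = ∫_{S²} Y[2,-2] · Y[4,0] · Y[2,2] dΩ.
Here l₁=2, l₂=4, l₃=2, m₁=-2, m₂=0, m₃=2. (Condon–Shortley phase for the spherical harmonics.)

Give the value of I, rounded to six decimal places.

Checks pass: Σm=0; 8 even; l₃=2∈[2,6].
(2·2+1)(2·4+1)(2·2+1) = 225
Δ: 4! 0! 4! / 9! → 1/630
sum: t=2:+1/16 = 1/16
3j²(2 4 2; 0 0 0) = Δ·Π!·Σ² = 2/35  (sign +1)
sum: t=4:+1/576 = 1/576
3j²(2 4 2; -2 0 2) = Δ·Π!·Σ² = 1/630  (sign +1)
combine: 4πI² = 225·2/35·1/630 = 1/49
take √, sign +1: I = 0.04029926

0.040299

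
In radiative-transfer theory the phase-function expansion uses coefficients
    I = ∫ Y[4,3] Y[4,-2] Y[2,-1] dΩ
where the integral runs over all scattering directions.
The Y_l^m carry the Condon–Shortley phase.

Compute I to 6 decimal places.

-0.187702

m-sum 0 ✓  L=10 even ✓  0≤2≤8 ✓
Π(2lᵢ+1) = 9×9×5 = 405
triangle coeff Δ(4,4,2) = 1/13860
Σ_t [2,4]: t=2:+1/192 t=3:−1/36 t=4:+1/192 = -5/288
(3j)²=20/693 [(4 4 2; 0 0 0)], sign=-1
Σ_t [0,1]: t=0:+1/1440 t=1:−1/240 = -1/288
(3j)²=5/132 [(4 4 2; 3 -2 -1)], sign=+1
⇒ 4πI² = 375/847
I = (-1)√(375/847/(4π)) = -0.18770204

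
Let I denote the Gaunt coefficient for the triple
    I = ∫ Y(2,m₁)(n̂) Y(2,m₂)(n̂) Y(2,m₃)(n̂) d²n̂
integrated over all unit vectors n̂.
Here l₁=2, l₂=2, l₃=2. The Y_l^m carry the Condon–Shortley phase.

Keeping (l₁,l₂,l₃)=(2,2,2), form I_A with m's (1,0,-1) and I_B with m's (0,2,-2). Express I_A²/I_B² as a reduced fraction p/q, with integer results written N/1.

1/4

l's match ⇒ only the (l;m) 3-j factors differ between A and B.
A: triangle coeff Δ(2,2,2) = 1/630; Σ_t [0,1]: t=0:+1/4 t=1:−1/2 = -1/4; (3j)²=1/70 [(2 2 2; 1 0 -1)], sign=+1
B: triangle coeff Δ(2,2,2) = 1/630; Σ_t [2,2]: t=2:+1/8 = 1/8; (3j)²=2/35 [(2 2 2; 0 2 -2)], sign=+1
I_A²/I_B² = (1/70)/(2/35) = 1/4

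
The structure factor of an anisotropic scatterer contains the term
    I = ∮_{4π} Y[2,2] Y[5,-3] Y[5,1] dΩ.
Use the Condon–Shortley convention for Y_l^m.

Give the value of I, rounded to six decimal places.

0.171169

Rules hold: Σm=0, L=12 even, 3≤5≤7.
N = 5·11·11 = 605
Δ = 2!·2!·8!/13! = 1/38610
Racah Σ t=0..2: t=0:+1/2880 t=1:−1/576 t=2:+1/2880 = -1/960
⇒ 3j(2 5 5; 0 0 0)² = 10/429, sgn +1
Racah Σ t=0..0: t=0:+1/5760 = 1/5760
⇒ 3j(2 5 5; 2 -3 1)² = 56/2145, sgn +1
4πI² = N·(3j₀)²·(3jₘ)² = 560/1521
I = +1·√(0.368179/4π) = 0.17116875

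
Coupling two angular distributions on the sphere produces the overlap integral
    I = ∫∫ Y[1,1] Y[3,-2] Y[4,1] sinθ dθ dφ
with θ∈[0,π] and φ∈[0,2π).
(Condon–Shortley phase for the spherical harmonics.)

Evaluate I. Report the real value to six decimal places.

-0.106622

Checks pass: Σm=0; 8 even; l₃=4∈[2,4].
(2·1+1)(2·3+1)(2·4+1) = 189
Δ: 0! 2! 6! / 9! → 1/252
sum: t=0:+1/36 = 1/36
3j²(1 3 4; 0 0 0) = Δ·Π!·Σ² = 4/63  (sign +1)
sum: t=0:+1/240 = 1/240
3j²(1 3 4; 1 -2 1) = Δ·Π!·Σ² = 1/84  (sign -1)
combine: 4πI² = 189·4/63·1/84 = 1/7
take √, sign -1: I = -0.10662181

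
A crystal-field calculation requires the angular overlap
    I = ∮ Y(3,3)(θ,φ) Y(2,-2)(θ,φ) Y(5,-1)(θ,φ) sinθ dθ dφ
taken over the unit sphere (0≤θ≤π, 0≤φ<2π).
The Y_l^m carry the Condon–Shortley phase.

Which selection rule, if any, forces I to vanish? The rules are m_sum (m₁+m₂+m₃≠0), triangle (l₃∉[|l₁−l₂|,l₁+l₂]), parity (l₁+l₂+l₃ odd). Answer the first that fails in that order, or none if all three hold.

azimuthal sum: 3 − 2 − 1 = 0  ✓
1 ≤ 5 ≤ 5 (triangle on l)  ✓
L = 3 + 2 + 5 = 10 (even)  ✓

none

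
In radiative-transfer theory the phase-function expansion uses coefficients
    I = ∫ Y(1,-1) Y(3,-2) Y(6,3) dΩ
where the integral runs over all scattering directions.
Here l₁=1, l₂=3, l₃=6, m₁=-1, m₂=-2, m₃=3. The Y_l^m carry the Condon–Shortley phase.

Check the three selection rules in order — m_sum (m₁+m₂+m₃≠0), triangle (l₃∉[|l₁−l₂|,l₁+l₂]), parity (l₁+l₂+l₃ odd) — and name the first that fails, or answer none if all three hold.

azimuthal sum: -1 − 2 + 3 = 0  ✓
2 ≤ 6 ≤ 4 (triangle on l)  ✗
L = 1 + 3 + 6 = 10 (even)

triangle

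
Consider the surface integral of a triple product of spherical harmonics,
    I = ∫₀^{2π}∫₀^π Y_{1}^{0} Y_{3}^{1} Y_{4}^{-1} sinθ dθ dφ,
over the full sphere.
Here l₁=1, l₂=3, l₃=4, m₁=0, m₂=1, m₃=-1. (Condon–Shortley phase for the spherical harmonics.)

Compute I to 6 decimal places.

-0.238414

m-sum 0 ✓  L=8 even ✓  2≤4≤4 ✓
Π(2lᵢ+1) = 3×7×9 = 189
triangle coeff Δ(1,3,4) = 1/252
Σ_t [0,0]: t=0:+1/36 = 1/36
(3j)²=4/63 [(1 3 4; 0 0 0)], sign=+1
Σ_t [0,0]: t=0:+1/48 = 1/48
(3j)²=5/84 [(1 3 4; 0 1 -1)], sign=-1
⇒ 4πI² = 5/7
I = (-1)√(5/7/(4π)) = -0.23841361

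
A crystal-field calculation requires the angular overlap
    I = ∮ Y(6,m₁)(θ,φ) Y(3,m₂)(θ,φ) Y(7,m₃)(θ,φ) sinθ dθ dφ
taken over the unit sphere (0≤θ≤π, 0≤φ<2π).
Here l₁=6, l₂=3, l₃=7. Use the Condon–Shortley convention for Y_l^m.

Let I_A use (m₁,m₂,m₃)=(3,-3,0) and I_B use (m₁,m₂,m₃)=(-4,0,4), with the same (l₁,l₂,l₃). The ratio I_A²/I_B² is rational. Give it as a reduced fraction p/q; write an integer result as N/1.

Same 6,3,7: normalisation and zero-m 3j drop out of the ratio.
A: Δ: 2! 10! 4! / 17! → 1/2042040; sum: t=0:+1/1451520 = 1/1451520; 3j²(6 3 7; 3 -3 0) = Δ·Π!·Σ² = 45/4862  (sign -1)
B: Δ: 2! 10! 4! / 17! → 1/2042040; sum: t=0:+1/43545600 t=1:−1/1451520 t=2:+1/967680 = 1/2721600; 3j²(6 3 7; -4 0 4) = Δ·Π!·Σ² = 32/7735  (sign -1)
I_A²/I_B² = (45/4862)/(32/7735) = 1575/704

1575/704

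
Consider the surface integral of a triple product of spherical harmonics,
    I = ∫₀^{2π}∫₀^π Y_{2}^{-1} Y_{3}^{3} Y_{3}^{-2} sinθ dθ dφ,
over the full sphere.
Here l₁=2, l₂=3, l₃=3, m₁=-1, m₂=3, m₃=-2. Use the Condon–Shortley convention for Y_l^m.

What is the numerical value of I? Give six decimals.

-0.210261

m-sum 0 ✓  L=8 even ✓  1≤3≤5 ✓
Π(2lᵢ+1) = 5×7×7 = 245
triangle coeff Δ(2,3,3) = 1/3780
Σ_t [0,2]: t=0:+1/24 t=1:−1/4 t=2:+1/24 = -1/6
(3j)²=4/105 [(2 3 3; 0 0 0)], sign=+1
Σ_t [2,2]: t=2:+1/48 = 1/48
(3j)²=5/84 [(2 3 3; -1 3 -2)], sign=-1
⇒ 4πI² = 5/9
I = (-1)√(5/9/(4π)) = -0.21026104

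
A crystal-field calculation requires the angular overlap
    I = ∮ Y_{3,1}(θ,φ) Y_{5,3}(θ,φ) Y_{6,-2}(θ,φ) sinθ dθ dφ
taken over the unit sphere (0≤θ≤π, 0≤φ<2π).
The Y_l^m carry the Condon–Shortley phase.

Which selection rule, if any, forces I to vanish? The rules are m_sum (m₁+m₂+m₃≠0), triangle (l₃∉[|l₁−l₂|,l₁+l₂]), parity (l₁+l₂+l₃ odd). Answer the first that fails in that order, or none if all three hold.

m_sum

m₁+m₂+m₃ = 1 + 3 − 2 = 2  ✗
triangle: |3−5|=2 ≤ l₃=6 ≤ 3+5=8
parity: l₁+l₂+l₃ = 14 is even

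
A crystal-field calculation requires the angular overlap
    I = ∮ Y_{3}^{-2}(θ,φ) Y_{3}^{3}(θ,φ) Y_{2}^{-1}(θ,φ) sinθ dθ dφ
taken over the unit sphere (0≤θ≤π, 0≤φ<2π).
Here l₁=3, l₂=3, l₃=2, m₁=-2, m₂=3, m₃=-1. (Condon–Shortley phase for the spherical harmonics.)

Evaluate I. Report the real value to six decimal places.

-0.210261

Rules hold: Σm=0, L=8 even, 0≤2≤6.
N = 7·7·5 = 245
Δ = 4!·2!·2!/9! = 1/3780
Racah Σ t=1..3: t=1:−1/24 t=2:+1/4 t=3:−1/24 = 1/6
⇒ 3j(3 3 2; 0 0 0)² = 4/105, sgn +1
Racah Σ t=4..4: t=4:+1/48 = 1/48
⇒ 3j(3 3 2; -2 3 -1)² = 5/84, sgn -1
4πI² = N·(3j₀)²·(3jₘ)² = 5/9
I = -1·√(0.555556/4π) = -0.21026104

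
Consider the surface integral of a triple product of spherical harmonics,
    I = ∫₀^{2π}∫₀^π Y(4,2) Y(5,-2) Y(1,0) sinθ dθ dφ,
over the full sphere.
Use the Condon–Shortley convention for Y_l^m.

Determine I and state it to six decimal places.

0.225034

Checks pass: Σm=0; 10 even; l₃=1∈[1,9].
(2·4+1)(2·5+1)(2·1+1) = 297
Δ: 8! 0! 2! / 11! → 1/495
sum: t=4:+1/576 = 1/576
3j²(4 5 1; 0 0 0) = Δ·Π!·Σ² = 5/99  (sign -1)
sum: t=2:+1/1440 = 1/1440
3j²(4 5 1; 2 -2 0) = Δ·Π!·Σ² = 7/165  (sign -1)
combine: 4πI² = 297·5/99·7/165 = 7/11
take √, sign +1: I = 0.22503380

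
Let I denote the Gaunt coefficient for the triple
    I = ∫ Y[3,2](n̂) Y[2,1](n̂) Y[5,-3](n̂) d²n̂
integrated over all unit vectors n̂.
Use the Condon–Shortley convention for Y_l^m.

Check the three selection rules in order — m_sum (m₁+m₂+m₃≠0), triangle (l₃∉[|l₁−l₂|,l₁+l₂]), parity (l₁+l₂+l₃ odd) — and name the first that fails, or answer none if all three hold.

none

Σmᵢ = 0  ✓
l₃∈[|l₁−l₂|,l₁+l₂]=[1,5], have l₃=5  ✓
Σlᵢ = 10 ⇒ even  ✓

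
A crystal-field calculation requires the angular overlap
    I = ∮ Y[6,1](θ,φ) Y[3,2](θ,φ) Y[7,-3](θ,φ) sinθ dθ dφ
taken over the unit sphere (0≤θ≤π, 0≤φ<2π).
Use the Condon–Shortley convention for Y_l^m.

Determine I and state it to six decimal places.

m-sum 0 ✓  L=16 even ✓  3≤7≤9 ✓
Π(2lᵢ+1) = 13×7×15 = 1365
triangle coeff Δ(6,3,7) = 1/2042040
Σ_t [0,2]: t=0:+1/207360 t=1:−1/57600 t=2:+1/207360 = -1/129600
(3j)²=168/12155 [(6 3 7; 0 0 0)], sign=+1
Σ_t [1,2]: t=1:−1/414720 t=2:+1/362880 = 1/2903040
(3j)²=25/68068 [(6 3 7; 1 2 -3)], sign=+1
⇒ 4πI² = 3150/454597
I = (+1)√(3150/454597/(4π)) = 0.02348211

0.023482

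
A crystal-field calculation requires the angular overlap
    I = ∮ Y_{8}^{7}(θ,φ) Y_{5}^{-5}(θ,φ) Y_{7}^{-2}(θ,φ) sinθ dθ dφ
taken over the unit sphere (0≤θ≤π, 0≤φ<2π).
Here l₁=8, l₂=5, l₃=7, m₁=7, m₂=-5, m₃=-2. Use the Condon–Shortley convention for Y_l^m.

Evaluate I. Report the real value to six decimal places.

-0.105931

m-sum 0 ✓  L=20 even ✓  3≤7≤13 ✓
Π(2lᵢ+1) = 17×11×15 = 2805
triangle coeff Δ(8,5,7) = 1/814773960
Σ_t [1,5]: t=1:−1/87091200 t=2:+1/4976640 t=3:−1/2073600 t=4:+1/4976640 t=5:−1/87091200 = -1/9676800
(3j)²=360/46189 [(8 5 7; 0 0 0)], sign=+1
Σ_t [0,0]: t=0:+1/6270566400 = 1/6270566400
(3j)²=25/3876 [(8 5 7; 7 -5 -2)], sign=-1
⇒ 4πI² = 11250/79781
I = (-1)√(11250/79781/(4π)) = -0.10593064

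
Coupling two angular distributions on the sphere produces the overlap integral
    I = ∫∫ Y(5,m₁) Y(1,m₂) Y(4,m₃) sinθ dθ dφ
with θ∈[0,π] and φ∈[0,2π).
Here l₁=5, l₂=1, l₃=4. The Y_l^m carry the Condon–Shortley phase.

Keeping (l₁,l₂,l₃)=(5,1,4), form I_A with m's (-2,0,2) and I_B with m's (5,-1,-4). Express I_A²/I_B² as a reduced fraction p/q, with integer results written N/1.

7/15

Shared (l₁,l₂,l₃)=(5,1,4): N and (l;000)² cancel in I_A²/I_B².
A: Δ = 2!·8!·0!/11! = 1/495; Racah Σ t=1..1: t=1:−1/1440 = -1/1440; ⇒ 3j(5 1 4; -2 0 2)² = 7/165, sgn -1
B: Δ = 2!·8!·0!/11! = 1/495; Racah Σ t=0..0: t=0:+1/80640 = 1/80640; ⇒ 3j(5 1 4; 5 -1 -4)² = 1/11, sgn +1
I_A²/I_B² = (7/165)/(1/11) = 7/15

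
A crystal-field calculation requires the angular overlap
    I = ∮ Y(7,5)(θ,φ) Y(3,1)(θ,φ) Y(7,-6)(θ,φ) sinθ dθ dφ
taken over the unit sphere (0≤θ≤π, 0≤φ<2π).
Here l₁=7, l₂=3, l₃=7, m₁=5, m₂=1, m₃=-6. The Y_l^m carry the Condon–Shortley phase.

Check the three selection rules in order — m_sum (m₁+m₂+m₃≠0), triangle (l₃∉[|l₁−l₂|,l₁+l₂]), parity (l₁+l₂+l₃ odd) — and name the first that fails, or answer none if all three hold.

azimuthal sum: 5 + 1 − 6 = 0  ✓
4 ≤ 7 ≤ 10 (triangle on l)  ✓
L = 7 + 3 + 7 = 17 (odd)  ✗

parity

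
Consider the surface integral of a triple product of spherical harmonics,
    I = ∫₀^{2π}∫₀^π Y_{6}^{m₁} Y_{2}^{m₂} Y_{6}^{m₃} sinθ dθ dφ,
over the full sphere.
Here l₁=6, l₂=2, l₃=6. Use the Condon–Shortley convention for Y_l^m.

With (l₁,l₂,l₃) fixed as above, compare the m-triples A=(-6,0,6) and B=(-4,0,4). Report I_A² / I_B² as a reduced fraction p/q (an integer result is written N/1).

Same 6,2,6: normalisation and zero-m 3j drop out of the ratio.
A: Δ: 2! 10! 2! / 15! → 1/90090; sum: t=2:+1/14515200 = 1/14515200; 3j²(6 2 6; -6 0 6) = Δ·Π!·Σ² = 22/455  (sign +1)
B: Δ: 2! 10! 2! / 15! → 1/90090; sum: t=0:+1/14515200 t=1:−1/362880 t=2:+1/322560 = 1/2419200; 3j²(6 2 6; -4 0 4) = Δ·Π!·Σ² = 2/5005  (sign +1)
I_A²/I_B² = (22/455)/(2/5005) = 121/1

121/1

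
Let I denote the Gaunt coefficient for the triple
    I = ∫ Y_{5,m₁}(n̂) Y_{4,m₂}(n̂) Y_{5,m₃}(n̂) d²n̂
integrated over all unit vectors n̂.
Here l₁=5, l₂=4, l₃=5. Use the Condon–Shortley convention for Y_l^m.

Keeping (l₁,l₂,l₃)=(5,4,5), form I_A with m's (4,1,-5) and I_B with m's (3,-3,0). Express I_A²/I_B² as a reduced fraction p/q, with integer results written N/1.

l's match ⇒ only the (l;m) 3-j factors differ between A and B.
A: triangle coeff Δ(5,4,5) = 1/3153150; Σ_t [1,1]: t=1:−1/103680 = -1/103680; (3j)²=4/143 [(5 4 5; 4 1 -5)], sign=-1
B: triangle coeff Δ(5,4,5) = 1/3153150; Σ_t [0,1]: t=0:+1/6912 t=1:−1/17280 = 1/11520; (3j)²=2/143 [(5 4 5; 3 -3 0)], sign=-1
I_A²/I_B² = (4/143)/(2/143) = 2/1

2/1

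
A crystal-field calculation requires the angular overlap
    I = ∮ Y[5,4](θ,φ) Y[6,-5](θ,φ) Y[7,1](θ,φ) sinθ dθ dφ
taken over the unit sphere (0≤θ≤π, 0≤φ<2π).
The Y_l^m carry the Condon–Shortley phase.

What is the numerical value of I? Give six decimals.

m-sum 0 ✓  L=18 even ✓  1≤7≤11 ✓
Π(2lᵢ+1) = 11×13×15 = 2145
triangle coeff Δ(5,6,7) = 1/174594420
Σ_t [0,4]: t=0:+1/4147200 t=1:−1/207360 t=2:+1/82944 t=3:−1/207360 t=4:+1/4147200 = 1/345600
(3j)²=420/46189 [(5 6 7; 0 0 0)], sign=-1
Σ_t [0,1]: t=0:+1/14515200 t=1:−1/174182400 = 11/174182400
(3j)²=121/12597 [(5 6 7; 4 -5 1)], sign=+1
⇒ 4πI² = 254100/1356277
I = (-1)√(254100/1356277/(4π)) = -0.12210212

-0.122102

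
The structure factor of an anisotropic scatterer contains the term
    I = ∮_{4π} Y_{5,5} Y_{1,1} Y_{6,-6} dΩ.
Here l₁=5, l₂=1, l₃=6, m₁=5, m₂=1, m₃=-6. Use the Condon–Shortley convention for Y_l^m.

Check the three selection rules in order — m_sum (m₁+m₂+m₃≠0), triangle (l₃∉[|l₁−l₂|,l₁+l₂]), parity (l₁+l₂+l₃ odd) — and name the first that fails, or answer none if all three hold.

Σmᵢ = 0  ✓
l₃∈[|l₁−l₂|,l₁+l₂]=[4,6], have l₃=6  ✓
Σlᵢ = 12 ⇒ even  ✓

none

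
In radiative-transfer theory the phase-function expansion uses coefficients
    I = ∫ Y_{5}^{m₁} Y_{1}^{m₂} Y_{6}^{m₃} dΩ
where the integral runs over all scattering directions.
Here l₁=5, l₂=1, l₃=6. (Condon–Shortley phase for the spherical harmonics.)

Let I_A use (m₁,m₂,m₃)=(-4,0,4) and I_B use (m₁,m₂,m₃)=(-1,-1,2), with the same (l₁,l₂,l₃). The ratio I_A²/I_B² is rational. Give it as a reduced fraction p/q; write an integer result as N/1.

Same 5,1,6: normalisation and zero-m 3j drop out of the ratio.
A: Δ: 0! 10! 2! / 13! → 1/858; sum: t=0:+1/362880 = 1/362880; 3j²(5 1 6; -4 0 4) = Δ·Π!·Σ² = 10/429  (sign +1)
B: Δ: 0! 10! 2! / 13! → 1/858; sum: t=0:+1/34560 = 1/34560; 3j²(5 1 6; -1 -1 2) = Δ·Π!·Σ² = 14/429  (sign +1)
I_A²/I_B² = (10/429)/(14/429) = 5/7

5/7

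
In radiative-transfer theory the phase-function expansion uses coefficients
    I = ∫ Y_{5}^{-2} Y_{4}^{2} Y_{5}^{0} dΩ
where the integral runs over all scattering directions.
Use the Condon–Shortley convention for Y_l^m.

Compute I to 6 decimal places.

Rules hold: Σm=0, L=14 even, 1≤5≤9.
N = 11·9·11 = 1089
Δ = 4!·6!·4!/15! = 1/3153150
Racah Σ t=0..4: t=0:+1/69120 t=1:−1/1728 t=2:+1/576 t=3:−1/1728 t=4:+1/69120 = 7/11520
⇒ 3j(5 4 5; 0 0 0)² = 2/143, sgn -1
Racah Σ t=2..4: t=2:+1/11520 t=3:−1/1728 t=4:+1/3456 = -7/34560
⇒ 3j(5 4 5; -2 2 0)² = 7/858, sgn +1
4πI² = N·(3j₀)²·(3jₘ)² = 21/169
I = -1·√(0.12426/4π) = -0.09944006

-0.099440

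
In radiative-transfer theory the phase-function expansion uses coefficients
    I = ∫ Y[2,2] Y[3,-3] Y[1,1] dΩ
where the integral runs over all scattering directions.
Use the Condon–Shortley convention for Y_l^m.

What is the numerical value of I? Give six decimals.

Checks pass: Σm=0; 6 even; l₃=1∈[1,5].
(2·2+1)(2·3+1)(2·1+1) = 105
Δ: 4! 0! 2! / 7! → 1/105
sum: t=2:+1/4 = 1/4
3j²(2 3 1; 0 0 0) = Δ·Π!·Σ² = 3/35  (sign -1)
sum: t=0:+1/48 = 1/48
3j²(2 3 1; 2 -3 1) = Δ·Π!·Σ² = 1/7  (sign +1)
combine: 4πI² = 105·3/35·1/7 = 9/7
take √, sign -1: I = -0.31986543

-0.319865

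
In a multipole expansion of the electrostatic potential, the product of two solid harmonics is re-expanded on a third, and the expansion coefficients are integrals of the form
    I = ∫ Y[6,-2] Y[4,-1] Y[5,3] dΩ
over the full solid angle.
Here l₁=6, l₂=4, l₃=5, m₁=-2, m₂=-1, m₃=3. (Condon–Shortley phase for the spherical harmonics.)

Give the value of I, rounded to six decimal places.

L=15 odd ⇒ parity kills the (l;000) factor ⇒ I = 0

0.000000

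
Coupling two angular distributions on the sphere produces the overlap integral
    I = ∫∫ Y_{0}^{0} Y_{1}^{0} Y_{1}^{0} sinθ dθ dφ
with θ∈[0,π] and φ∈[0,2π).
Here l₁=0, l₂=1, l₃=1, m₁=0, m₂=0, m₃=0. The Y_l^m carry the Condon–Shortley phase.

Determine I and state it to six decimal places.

0.282095

Checks pass: Σm=0; 2 even; l₃=1∈[1,1].
(2·0+1)(2·1+1)(2·1+1) = 9
Δ: 0! 0! 2! / 3! → 1/3
sum: t=0:+1/1 = 1/1
3j²(0 1 1; 0 0 0) = Δ·Π!·Σ² = 1/3  (sign -1)
(m-triple is (0,0,0) — same symbol as above.)
combine: 4πI² = 9·1/3·1/3 = 1/1
take √, sign +1: I = 0.28209479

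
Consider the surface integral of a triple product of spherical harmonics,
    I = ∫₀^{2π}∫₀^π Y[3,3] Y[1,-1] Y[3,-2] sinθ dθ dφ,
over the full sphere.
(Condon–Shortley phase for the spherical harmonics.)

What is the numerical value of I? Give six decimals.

0.000000

L=7 odd ⇒ parity kills the (l;000) factor ⇒ I = 0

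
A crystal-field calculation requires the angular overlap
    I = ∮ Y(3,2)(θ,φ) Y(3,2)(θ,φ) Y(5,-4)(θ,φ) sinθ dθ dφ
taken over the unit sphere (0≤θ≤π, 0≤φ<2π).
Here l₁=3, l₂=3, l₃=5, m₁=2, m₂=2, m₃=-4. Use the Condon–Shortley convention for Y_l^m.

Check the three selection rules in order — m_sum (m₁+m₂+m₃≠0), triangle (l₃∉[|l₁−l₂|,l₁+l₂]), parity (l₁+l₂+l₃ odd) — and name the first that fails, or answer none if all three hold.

parity

azimuthal sum: 2 + 2 − 4 = 0  ✓
0 ≤ 5 ≤ 6 (triangle on l)  ✓
L = 3 + 3 + 5 = 11 (odd)  ✗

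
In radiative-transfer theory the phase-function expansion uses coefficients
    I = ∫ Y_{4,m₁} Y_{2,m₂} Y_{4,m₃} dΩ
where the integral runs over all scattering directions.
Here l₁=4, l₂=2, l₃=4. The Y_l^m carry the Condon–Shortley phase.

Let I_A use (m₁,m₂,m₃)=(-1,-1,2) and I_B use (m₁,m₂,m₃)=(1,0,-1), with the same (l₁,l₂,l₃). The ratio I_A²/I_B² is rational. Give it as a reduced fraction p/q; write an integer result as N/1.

Shared (l₁,l₂,l₃)=(4,2,4): N and (l;000)² cancel in I_A²/I_B².
A: Δ = 2!·6!·2!/11! = 1/13860; Racah Σ t=0..1: t=0:+1/240 t=1:−1/96 = -1/160; ⇒ 3j(4 2 4; -1 -1 2)² = 27/1540, sgn -1
B: Δ = 2!·6!·2!/11! = 1/13860; Racah Σ t=0..2: t=0:+1/144 t=1:−1/48 t=2:+1/480 = -17/1440; ⇒ 3j(4 2 4; 1 0 -1)² = 289/13860, sgn +1
I_A²/I_B² = (27/1540)/(289/13860) = 243/289

243/289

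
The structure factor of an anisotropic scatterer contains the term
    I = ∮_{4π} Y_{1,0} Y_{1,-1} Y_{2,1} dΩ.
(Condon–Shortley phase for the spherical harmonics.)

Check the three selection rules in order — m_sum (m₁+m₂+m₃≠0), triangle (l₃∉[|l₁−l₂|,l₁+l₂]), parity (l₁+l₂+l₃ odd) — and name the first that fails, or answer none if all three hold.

azimuthal sum: 0 − 1 + 1 = 0  ✓
0 ≤ 2 ≤ 2 (triangle on l)  ✓
L = 1 + 1 + 2 = 4 (even)  ✓

none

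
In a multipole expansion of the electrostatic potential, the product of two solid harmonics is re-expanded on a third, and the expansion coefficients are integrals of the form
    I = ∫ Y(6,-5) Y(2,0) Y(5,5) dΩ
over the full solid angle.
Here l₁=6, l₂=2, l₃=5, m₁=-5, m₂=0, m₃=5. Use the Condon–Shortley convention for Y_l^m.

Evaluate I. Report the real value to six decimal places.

L=13 odd ⇒ parity kills the (l;000) factor ⇒ I = 0

0.000000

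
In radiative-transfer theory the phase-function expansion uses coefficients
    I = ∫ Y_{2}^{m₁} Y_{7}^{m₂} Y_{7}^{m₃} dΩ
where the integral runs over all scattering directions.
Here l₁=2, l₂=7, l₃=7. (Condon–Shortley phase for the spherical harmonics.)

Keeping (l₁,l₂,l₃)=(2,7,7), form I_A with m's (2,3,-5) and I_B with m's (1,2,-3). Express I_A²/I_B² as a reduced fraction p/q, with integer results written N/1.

792/625

Shared (l₁,l₂,l₃)=(2,7,7): N and (l;000)² cancel in I_A²/I_B².
A: Δ = 2!·2!·12!/17! = 1/185640; Racah Σ t=0..0: t=0:+1/29030400 = 1/29030400; ⇒ 3j(2 7 7; 2 3 -5)² = 99/7735, sgn +1
B: Δ = 2!·2!·12!/17! = 1/185640; Racah Σ t=0..1: t=0:+1/4354560 t=1:−1/1935360 = -1/3483648; ⇒ 3j(2 7 7; 1 2 -3)² = 125/12376, sgn -1
I_A²/I_B² = (99/7735)/(125/12376) = 792/625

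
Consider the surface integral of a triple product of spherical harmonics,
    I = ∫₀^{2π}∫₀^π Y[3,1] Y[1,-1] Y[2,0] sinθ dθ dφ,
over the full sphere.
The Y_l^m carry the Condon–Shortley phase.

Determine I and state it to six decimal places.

m-sum 0 ✓  L=6 even ✓  2≤2≤4 ✓
Π(2lᵢ+1) = 7×3×5 = 105
triangle coeff Δ(3,1,2) = 1/105
Σ_t [1,1]: t=1:−1/4 = -1/4
(3j)²=3/35 [(3 1 2; 0 0 0)], sign=-1
Σ_t [0,0]: t=0:+1/8 = 1/8
(3j)²=2/35 [(3 1 2; 1 -1 0)], sign=+1
⇒ 4πI² = 18/35
I = (-1)√(18/35/(4π)) = -0.20230066

-0.202301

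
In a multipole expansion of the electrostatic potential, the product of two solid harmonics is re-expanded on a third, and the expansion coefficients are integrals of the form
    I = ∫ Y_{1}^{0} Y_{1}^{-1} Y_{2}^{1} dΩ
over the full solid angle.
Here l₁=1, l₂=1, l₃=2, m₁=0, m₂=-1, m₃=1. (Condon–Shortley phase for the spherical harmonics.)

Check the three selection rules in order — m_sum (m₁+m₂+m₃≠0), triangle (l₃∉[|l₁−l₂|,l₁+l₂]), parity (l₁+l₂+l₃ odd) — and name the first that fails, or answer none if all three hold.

none

azimuthal sum: 0 − 1 + 1 = 0  ✓
0 ≤ 2 ≤ 2 (triangle on l)  ✓
L = 1 + 1 + 2 = 4 (even)  ✓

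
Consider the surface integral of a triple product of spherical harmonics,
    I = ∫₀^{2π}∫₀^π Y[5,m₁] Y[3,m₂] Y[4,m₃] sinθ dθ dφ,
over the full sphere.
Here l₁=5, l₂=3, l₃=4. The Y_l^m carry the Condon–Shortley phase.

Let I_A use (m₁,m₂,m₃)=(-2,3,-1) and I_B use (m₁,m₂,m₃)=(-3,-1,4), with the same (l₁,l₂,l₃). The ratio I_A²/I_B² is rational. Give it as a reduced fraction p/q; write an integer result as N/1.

125/112

l's match ⇒ only the (l;m) 3-j factors differ between A and B.
A: triangle coeff Δ(5,3,4) = 1/180180; Σ_t [4,4]: t=4:+1/1728 = 1/1728; (3j)²=25/858 [(5 3 4; -2 3 -1)], sign=-1
B: triangle coeff Δ(5,3,4) = 1/180180; Σ_t [2,2]: t=2:+1/5760 = 1/5760; (3j)²=56/2145 [(5 3 4; -3 -1 4)], sign=+1
I_A²/I_B² = (25/858)/(56/2145) = 125/112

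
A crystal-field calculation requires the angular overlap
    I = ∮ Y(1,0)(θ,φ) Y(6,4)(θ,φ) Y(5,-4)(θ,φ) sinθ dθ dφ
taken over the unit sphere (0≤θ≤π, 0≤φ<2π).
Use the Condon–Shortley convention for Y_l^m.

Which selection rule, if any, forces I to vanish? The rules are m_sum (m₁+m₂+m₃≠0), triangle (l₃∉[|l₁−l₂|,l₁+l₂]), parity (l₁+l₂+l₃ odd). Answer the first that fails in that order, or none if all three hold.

azimuthal sum: 0 + 4 − 4 = 0  ✓
5 ≤ 5 ≤ 7 (triangle on l)  ✓
L = 1 + 6 + 5 = 12 (even)  ✓

none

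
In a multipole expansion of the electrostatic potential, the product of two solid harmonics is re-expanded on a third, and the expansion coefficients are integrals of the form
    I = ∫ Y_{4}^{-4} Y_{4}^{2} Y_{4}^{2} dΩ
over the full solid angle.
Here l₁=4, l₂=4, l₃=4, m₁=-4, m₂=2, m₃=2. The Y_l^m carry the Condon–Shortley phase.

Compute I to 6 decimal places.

Rules hold: Σm=0, L=12 even, 0≤4≤8.
N = 9·9·9 = 729
Δ = 4!·4!·4!/13! = 1/450450
Racah Σ t=0..4: t=0:+1/13824 t=1:−1/216 t=2:+1/64 t=3:−1/216 t=4:+1/13824 = 5/768
⇒ 3j(4 4 4; 0 0 0)² = 18/1001, sgn +1
Racah Σ t=4..4: t=4:+1/2304 = 1/2304
⇒ 3j(4 4 4; -4 2 2)² = 5/143, sgn +1
4πI² = N·(3j₀)²·(3jₘ)² = 65610/143143
I = +1·√(0.458353/4π) = 0.19098314

0.190983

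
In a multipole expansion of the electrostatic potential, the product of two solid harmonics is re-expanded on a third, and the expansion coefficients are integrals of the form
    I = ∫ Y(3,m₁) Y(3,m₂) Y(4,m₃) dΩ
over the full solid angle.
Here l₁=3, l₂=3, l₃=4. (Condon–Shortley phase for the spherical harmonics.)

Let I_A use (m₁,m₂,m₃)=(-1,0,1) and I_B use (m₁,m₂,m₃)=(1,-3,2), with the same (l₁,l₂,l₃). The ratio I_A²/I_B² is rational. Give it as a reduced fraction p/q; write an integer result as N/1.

5/18

l's match ⇒ only the (l;m) 3-j factors differ between A and B.
A: triangle coeff Δ(3,3,4) = 1/34650; Σ_t [0,2]: t=0:+1/288 t=1:−1/24 t=2:+1/48 = -5/288; (3j)²=5/462 [(3 3 4; -1 0 1)], sign=+1
B: triangle coeff Δ(3,3,4) = 1/34650; Σ_t [0,0]: t=0:+1/192 = 1/192; (3j)²=3/77 [(3 3 4; 1 -3 2)], sign=+1
I_A²/I_B² = (5/462)/(3/77) = 5/18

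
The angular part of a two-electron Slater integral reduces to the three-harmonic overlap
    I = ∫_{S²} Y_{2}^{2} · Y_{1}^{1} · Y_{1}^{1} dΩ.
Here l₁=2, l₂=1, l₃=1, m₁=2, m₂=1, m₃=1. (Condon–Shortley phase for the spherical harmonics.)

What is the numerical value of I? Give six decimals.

0.000000

2 + 1 + 1 = 4 ≠ 0: azimuthal integral kills it; I = 0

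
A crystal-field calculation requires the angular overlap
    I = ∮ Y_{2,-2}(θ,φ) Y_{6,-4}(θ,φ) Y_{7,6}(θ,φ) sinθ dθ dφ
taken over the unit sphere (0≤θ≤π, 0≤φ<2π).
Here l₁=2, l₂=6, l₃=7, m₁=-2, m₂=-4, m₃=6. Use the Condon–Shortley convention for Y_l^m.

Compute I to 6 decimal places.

0.000000

L=15 odd ⇒ parity kills the (l;000) factor ⇒ I = 0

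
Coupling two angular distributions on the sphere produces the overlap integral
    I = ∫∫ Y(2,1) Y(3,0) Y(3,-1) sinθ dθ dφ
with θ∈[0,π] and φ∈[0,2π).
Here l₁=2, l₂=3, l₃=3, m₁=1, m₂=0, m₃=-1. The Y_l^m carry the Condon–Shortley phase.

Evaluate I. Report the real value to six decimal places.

-0.059471

Checks pass: Σm=0; 8 even; l₃=3∈[1,5].
(2·2+1)(2·3+1)(2·3+1) = 245
Δ: 2! 2! 4! / 9! → 1/3780
sum: t=0:+1/24 t=1:−1/4 t=2:+1/24 = -1/6
3j²(2 3 3; 0 0 0) = Δ·Π!·Σ² = 4/105  (sign +1)
sum: t=0:+1/12 t=1:−1/8 = -1/24
3j²(2 3 3; 1 0 -1) = Δ·Π!·Σ² = 1/210  (sign -1)
combine: 4πI² = 245·4/105·1/210 = 2/45
take √, sign -1: I = -0.05947080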